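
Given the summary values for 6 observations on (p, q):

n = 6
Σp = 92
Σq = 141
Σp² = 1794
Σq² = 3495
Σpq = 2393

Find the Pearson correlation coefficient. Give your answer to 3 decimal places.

0.876

r = (nΣpq − ΣpΣq) / √[(nΣp² − (Σp)²)(nΣq² − (Σq)²)]
Numerator: 6×2393 − 92×141 = 1386
Denominator: √[(10764 − 8464)(20970 − 19881)] = √[2300 × 1089] = 1582.6244
r = 1386 / 1582.6244 ≈ 0.876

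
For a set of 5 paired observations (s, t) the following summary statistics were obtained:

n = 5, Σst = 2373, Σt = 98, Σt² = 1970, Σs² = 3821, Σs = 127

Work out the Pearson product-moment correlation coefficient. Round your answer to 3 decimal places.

-0.679

r = (nΣst − ΣsΣt) / √[(nΣs² − (Σs)²)(nΣt² − (Σt)²)]
Numerator: 5×2373 − 127×98 = -581
Denominator: √[(19105 − 16129)(9850 − 9604)] = √[2976 × 246] = 855.6261
r = -581 / 855.6261 ≈ -0.679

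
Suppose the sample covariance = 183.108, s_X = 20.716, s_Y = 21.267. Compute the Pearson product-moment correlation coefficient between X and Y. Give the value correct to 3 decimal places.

r = Cov(X,Y) / (s_X · s_Y) = 183.108 / (20.716 × 21.267)
  = 183.108 / 440.5672 ≈ 0.416

0.416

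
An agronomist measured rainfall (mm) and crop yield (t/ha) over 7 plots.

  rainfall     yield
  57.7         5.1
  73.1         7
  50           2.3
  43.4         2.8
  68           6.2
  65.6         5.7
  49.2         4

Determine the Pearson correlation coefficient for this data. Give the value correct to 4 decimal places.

0.9410

n = 7, Σx = 407, Σy = 33.1, Σx² = 24404.46, Σy² = 175.07, Σxy = 2034.81
nΣxy − ΣxΣy = 14243.67 − 13471.7 = 771.97
nΣx² − (Σx)² = 170831.22 − 165649 = 5182.22; nΣy² − (Σy)² = 1225.49 − 1095.61 = 129.88
r = 771.97 / √(5182.22 × 129.88) = 771.97 / 820.4064 ≈ 0.9410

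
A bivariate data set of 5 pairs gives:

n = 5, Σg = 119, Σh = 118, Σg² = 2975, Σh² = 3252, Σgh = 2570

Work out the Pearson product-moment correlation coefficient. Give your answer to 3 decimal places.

r = (nΣgh − ΣgΣh) / √[(nΣg² − (Σg)²)(nΣh² − (Σh)²)]
Numerator: 5×2570 − 119×118 = -1192
Denominator: √[(14875 − 14161)(16260 − 13924)] = √[714 × 2336] = 1291.4736
r = -1192 / 1291.4736 ≈ -0.923

-0.923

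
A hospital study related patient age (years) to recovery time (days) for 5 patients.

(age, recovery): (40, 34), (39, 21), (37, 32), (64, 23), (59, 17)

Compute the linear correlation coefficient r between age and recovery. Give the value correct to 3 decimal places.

n = 5, Σx = 239, Σy = 127, Σx² = 12067, Σy² = 3439, Σxy = 5838
nΣxy − ΣxΣy = 29190 − 30353 = -1163
nΣx² − (Σx)² = 60335 − 57121 = 3214; nΣy² − (Σy)² = 17195 − 16129 = 1066
r = -1163 / √(3214 × 1066) = -1163 / 1850.9792 ≈ -0.628

-0.628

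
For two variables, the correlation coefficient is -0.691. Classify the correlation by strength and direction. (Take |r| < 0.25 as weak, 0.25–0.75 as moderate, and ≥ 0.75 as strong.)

r = -0.691 < 0 so the relationship is negative.
|r| = 0.691, which falls in the moderate range.

moderate negative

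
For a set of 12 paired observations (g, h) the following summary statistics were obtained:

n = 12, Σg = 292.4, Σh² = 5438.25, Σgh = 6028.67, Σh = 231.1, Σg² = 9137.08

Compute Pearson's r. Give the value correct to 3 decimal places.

r = (nΣgh − ΣgΣh) / √[(nΣg² − (Σg)²)(nΣh² − (Σh)²)]
Numerator: 12×6028.67 − 292.4×231.1 = 4770.4
Denominator: √[(109644.96 − 85497.76)(65259 − 53407.21)] = √[24147.2 × 11851.79] = 16917.0785
r = 4770.4 / 16917.0785 ≈ 0.282

0.282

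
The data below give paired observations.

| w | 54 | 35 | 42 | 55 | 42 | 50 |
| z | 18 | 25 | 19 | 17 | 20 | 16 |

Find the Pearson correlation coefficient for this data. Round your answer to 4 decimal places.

-0.8584

n = 6, Σw = 278, Σz = 115, Σw² = 13194, Σz² = 2255, Σwz = 5220
nΣwz − ΣwΣz = 31320 − 31970 = -650
nΣw² − (Σw)² = 79164 − 77284 = 1880; nΣz² − (Σz)² = 13530 − 13225 = 305
r = -650 / √(1880 × 305) = -650 / 757.2318 ≈ -0.8584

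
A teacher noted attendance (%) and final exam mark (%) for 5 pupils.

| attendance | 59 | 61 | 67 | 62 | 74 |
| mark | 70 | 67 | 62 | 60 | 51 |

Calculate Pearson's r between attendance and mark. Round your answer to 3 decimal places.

-0.913

n = 5, Σx = 323, Σy = 310, Σx² = 21011, Σy² = 19434, Σxy = 19865
nΣxy − ΣxΣy = 99325 − 100130 = -805
nΣx² − (Σx)² = 105055 − 104329 = 726; nΣy² − (Σy)² = 97170 − 96100 = 1070
r = -805 / √(726 × 1070) = -805 / 881.3739 ≈ -0.913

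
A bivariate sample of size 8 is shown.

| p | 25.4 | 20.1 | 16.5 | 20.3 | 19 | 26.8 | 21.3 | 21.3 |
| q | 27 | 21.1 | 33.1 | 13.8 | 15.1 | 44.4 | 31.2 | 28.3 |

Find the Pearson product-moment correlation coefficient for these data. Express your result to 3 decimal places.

0.486

n = 8, Σp = 170.7, Σq = 214, Σp² = 3720.13, Σq² = 6433.96, Σpq = 4680.37
nΣpq − ΣpΣq = 37442.96 − 36529.8 = 913.16
nΣp² − (Σp)² = 29761.04 − 29138.49 = 622.55; nΣq² − (Σq)² = 51471.68 − 45796 = 5675.68
r = 913.16 / √(622.55 × 5675.68) = 913.16 / 1879.7326 ≈ 0.486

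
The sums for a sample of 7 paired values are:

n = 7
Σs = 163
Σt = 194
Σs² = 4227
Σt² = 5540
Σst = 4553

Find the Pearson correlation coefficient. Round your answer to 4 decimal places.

0.1340

r = (nΣst − ΣsΣt) / √[(nΣs² − (Σs)²)(nΣt² − (Σt)²)]
Numerator: 7×4553 − 163×194 = 249
Denominator: √[(29589 − 26569)(38780 − 37636)] = √[3020 × 1144] = 1858.7307
r = 249 / 1858.7307 ≈ 0.1340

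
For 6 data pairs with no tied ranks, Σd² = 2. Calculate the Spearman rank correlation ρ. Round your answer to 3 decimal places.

ρ = 1 − 6Σd² / [n(n²−1)] = 1 − 6×2 / (6×35)
  = 1 − 12/210 = 1 − 0.0571 ≈ 0.943

0.943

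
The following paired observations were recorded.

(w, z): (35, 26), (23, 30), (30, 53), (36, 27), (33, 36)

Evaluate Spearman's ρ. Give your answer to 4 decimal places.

-0.6000

Rank w: 4, 1, 2, 5, 3
Rank z: 1, 3, 5, 2, 4
d = rank(w) − rank(z): 3, -2, -3, 3, -1; Σd² = 32
ρ = 1 − 6Σd² / [n(n²−1)] = 1 − 6×32 / (5×24) = 1 − 192/120 ≈ -0.6000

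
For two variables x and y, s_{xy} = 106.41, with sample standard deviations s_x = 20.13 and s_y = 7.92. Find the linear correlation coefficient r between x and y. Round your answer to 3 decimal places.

r = Cov(x,y) / (s_x · s_y) = 106.41 / (20.13 × 7.92)
  = 106.41 / 159.4296 ≈ 0.667

0.667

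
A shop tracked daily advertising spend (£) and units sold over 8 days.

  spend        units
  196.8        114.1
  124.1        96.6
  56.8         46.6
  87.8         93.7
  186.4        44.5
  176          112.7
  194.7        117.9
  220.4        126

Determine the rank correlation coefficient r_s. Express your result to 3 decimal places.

0.738

Rank spend: 7, 3, 1, 2, 5, 4, 6, 8
Rank units: 6, 4, 2, 3, 1, 5, 7, 8
d = rank(spend) − rank(units): 1, -1, -1, -1, 4, -1, -1, 0; Σd² = 22
ρ = 1 − 6Σd² / [n(n²−1)] = 1 − 6×22 / (8×63) = 1 − 132/504 ≈ 0.738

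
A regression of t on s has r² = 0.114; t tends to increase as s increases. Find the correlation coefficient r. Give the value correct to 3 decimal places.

0.338

|r| = √0.114 = 0.338
The association is positive, so r = 0.338.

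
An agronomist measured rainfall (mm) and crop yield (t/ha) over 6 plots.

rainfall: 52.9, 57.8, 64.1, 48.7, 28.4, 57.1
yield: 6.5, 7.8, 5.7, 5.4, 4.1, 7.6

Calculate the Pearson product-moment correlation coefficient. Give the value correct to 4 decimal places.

0.7174

n = 6, Σx = 309, Σy = 37.1, Σx² = 16686.72, Σy² = 239.31, Σxy = 1973.44
nΣxy − ΣxΣy = 11840.64 − 11463.9 = 376.74
nΣx² − (Σx)² = 100120.32 − 95481 = 4639.32; nΣy² − (Σy)² = 1435.86 − 1376.41 = 59.45
r = 376.74 / √(4639.32 × 59.45) = 376.74 / 525.1739 ≈ 0.7174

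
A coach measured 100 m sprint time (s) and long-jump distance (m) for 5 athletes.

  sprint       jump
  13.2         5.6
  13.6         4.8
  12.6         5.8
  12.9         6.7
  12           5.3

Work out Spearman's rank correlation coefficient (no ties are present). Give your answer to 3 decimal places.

-0.300

Rank sprint: 4, 5, 2, 3, 1
Rank jump: 3, 1, 4, 5, 2
d = rank(sprint) − rank(jump): 1, 4, -2, -2, -1; Σd² = 26
ρ = 1 − 6Σd² / [n(n²−1)] = 1 − 6×26 / (5×24) = 1 − 156/120 ≈ -0.300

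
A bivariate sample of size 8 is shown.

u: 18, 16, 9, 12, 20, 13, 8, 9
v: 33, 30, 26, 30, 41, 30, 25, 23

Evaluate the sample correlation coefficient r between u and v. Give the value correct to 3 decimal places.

n = 8, Σu = 105, Σv = 238, Σu² = 1519, Σv² = 7300, Σuv = 3285
nΣuv − ΣuΣv = 26280 − 24990 = 1290
nΣu² − (Σu)² = 12152 − 11025 = 1127; nΣv² − (Σv)² = 58400 − 56644 = 1756
r = 1290 / √(1127 × 1756) = 1290 / 1406.7736 ≈ 0.917

0.917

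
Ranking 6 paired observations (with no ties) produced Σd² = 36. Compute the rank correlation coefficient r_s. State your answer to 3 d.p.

-0.029

ρ = 1 − 6Σd² / [n(n²−1)] = 1 − 6×36 / (6×35)
  = 1 − 216/210 = 1 − 1.0286 ≈ -0.029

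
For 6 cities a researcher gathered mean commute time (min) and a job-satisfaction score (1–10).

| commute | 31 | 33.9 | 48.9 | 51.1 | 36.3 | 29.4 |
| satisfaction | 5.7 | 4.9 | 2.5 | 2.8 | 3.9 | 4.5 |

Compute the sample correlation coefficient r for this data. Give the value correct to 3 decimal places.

n = 6, Σx = 230.6, Σy = 24.3, Σx² = 9294.68, Σy² = 106.05, Σxy = 882.01
nΣxy − ΣxΣy = 5292.06 − 5603.58 = -311.52
nΣx² − (Σx)² = 55768.08 − 53176.36 = 2591.72; nΣy² − (Σy)² = 636.3 − 590.49 = 45.81
r = -311.52 / √(2591.72 × 45.81) = -311.52 / 344.5674 ≈ -0.904

-0.904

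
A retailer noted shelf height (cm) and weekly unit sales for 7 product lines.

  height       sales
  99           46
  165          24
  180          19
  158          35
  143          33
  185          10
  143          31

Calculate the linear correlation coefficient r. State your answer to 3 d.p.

-0.923

n = 7, Σx = 1073, Σy = 198, Σx² = 169513, Σy² = 6428, Σxy = 28466
nΣxy − ΣxΣy = 199262 − 212454 = -13192
nΣx² − (Σx)² = 1186591 − 1151329 = 35262; nΣy² − (Σy)² = 44996 − 39204 = 5792
r = -13192 / √(35262 × 5792) = -13192 / 14291.1687 ≈ -0.923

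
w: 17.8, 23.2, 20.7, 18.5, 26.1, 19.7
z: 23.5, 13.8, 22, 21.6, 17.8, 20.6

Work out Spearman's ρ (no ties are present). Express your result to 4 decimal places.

Rank w: 1, 5, 4, 2, 6, 3
Rank z: 6, 1, 5, 4, 2, 3
d = rank(w) − rank(z): -5, 4, -1, -2, 4, 0; Σd² = 62
ρ = 1 − 6Σd² / [n(n²−1)] = 1 − 6×62 / (6×35) = 1 − 372/210 ≈ -0.7714

-0.7714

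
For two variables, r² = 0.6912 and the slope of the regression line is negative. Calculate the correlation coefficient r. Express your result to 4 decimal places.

|r| = √0.6912 = 0.8314
The association is negative, so r = −0.8314.

-0.8314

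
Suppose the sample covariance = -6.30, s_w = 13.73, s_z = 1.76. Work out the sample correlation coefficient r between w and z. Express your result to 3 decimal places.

-0.261

r = Cov(w,z) / (s_w · s_z) = -6.30 / (13.73 × 1.76)
  = -6.30 / 24.1648 ≈ -0.261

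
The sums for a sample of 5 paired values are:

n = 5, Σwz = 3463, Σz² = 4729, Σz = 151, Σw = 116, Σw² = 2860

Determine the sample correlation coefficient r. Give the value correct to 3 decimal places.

-0.238

r = (nΣwz − ΣwΣz) / √[(nΣw² − (Σw)²)(nΣz² − (Σz)²)]
Numerator: 5×3463 − 116×151 = -201
Denominator: √[(14300 − 13456)(23645 − 22801)] = √[844 × 844] = 844.0000
r = -201 / 844.0000 ≈ -0.238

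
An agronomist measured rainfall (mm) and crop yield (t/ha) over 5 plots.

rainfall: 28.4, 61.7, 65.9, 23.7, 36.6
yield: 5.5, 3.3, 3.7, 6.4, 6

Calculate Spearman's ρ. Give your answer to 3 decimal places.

-0.800

Rank rainfall: 2, 4, 5, 1, 3
Rank yield: 3, 1, 2, 5, 4
d = rank(rainfall) − rank(yield): -1, 3, 3, -4, -1; Σd² = 36
ρ = 1 − 6Σd² / [n(n²−1)] = 1 − 6×36 / (5×24) = 1 − 216/120 ≈ -0.800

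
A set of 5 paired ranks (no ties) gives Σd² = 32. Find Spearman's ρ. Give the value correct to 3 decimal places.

-0.600

ρ = 1 − 6Σd² / [n(n²−1)] = 1 − 6×32 / (5×24)
  = 1 − 192/120 = 1 − 1.6000 ≈ -0.600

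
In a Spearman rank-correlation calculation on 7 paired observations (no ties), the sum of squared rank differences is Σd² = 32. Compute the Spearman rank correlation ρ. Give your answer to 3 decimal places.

0.429

ρ = 1 − 6Σd² / [n(n²−1)] = 1 − 6×32 / (7×48)
  = 1 − 192/336 = 1 − 0.5714 ≈ 0.429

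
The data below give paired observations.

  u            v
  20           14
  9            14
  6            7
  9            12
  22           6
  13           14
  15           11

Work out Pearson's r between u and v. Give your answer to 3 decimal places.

-0.102

n = 7, Σu = 94, Σv = 78, Σu² = 1476, Σv² = 938, Σuv = 1035
nΣuv − ΣuΣv = 7245 − 7332 = -87
nΣu² − (Σu)² = 10332 − 8836 = 1496; nΣv² − (Σv)² = 6566 − 6084 = 482
r = -87 / √(1496 × 482) = -87 / 849.1596 ≈ -0.102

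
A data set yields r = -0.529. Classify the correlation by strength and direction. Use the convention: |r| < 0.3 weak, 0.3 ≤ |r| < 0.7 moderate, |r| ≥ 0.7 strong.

r = -0.529 < 0 so the relationship is negative.
|r| = 0.529, which falls in the moderate range.

moderate negative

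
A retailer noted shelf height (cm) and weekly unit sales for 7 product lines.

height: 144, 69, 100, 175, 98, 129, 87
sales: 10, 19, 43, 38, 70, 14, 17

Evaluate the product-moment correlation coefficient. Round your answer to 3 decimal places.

n = 7, Σx = 802, Σy = 211, Σx² = 99936, Σy² = 9139, Σxy = 23846
nΣxy − ΣxΣy = 166922 − 169222 = -2300
nΣx² − (Σx)² = 699552 − 643204 = 56348; nΣy² − (Σy)² = 63973 − 44521 = 19452
r = -2300 / √(56348 × 19452) = -2300 / 33107.1185 ≈ -0.069

-0.069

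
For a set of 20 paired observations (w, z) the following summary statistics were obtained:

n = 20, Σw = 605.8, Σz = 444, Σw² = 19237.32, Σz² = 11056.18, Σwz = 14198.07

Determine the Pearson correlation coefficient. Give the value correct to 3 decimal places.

r = (nΣwz − ΣwΣz) / √[(nΣw² − (Σw)²)(nΣz² − (Σz)²)]
Numerator: 20×14198.07 − 605.8×444 = 14986.2
Denominator: √[(384746.4 − 366993.64)(221123.6 − 197136)] = √[17752.76 × 23987.6] = 20636.0390
r = 14986.2 / 20636.0390 ≈ 0.726

0.726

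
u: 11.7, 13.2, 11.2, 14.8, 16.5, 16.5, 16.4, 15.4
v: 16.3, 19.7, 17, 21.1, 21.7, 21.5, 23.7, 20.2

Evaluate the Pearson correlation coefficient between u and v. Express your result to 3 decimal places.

0.924

n = 8, Σu = 115.7, Σv = 161.2, Σu² = 1706.23, Σv² = 3290.86, Σuv = 2365.99
nΣuv − ΣuΣv = 18927.92 − 18650.84 = 277.08
nΣu² − (Σu)² = 13649.84 − 13386.49 = 263.35; nΣv² − (Σv)² = 26326.88 − 25985.44 = 341.44
r = 277.08 / √(263.35 × 341.44) = 277.08 / 299.8637 ≈ 0.924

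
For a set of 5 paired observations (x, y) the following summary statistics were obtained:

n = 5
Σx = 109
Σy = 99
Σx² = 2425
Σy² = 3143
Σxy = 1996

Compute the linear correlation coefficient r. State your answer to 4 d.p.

r = (nΣxy − ΣxΣy) / √[(nΣx² − (Σx)²)(nΣy² − (Σy)²)]
Numerator: 5×1996 − 109×99 = -811
Denominator: √[(12125 − 11881)(15715 − 9801)] = √[244 × 5914] = 1201.2560
r = -811 / 1201.2560 ≈ -0.6751

-0.6751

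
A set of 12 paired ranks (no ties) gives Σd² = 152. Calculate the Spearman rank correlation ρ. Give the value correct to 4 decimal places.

ρ = 1 − 6Σd² / [n(n²−1)] = 1 − 6×152 / (12×143)
  = 1 − 912/1716 = 1 − 0.53147 ≈ 0.4685

0.4685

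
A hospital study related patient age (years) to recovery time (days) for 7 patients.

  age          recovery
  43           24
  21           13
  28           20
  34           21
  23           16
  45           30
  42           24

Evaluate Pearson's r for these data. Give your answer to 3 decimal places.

0.943

n = 7, Σx = 236, Σy = 148, Σx² = 8548, Σy² = 3318, Σxy = 5305
nΣxy − ΣxΣy = 37135 − 34928 = 2207
nΣx² − (Σx)² = 59836 − 55696 = 4140; nΣy² − (Σy)² = 23226 − 21904 = 1322
r = 2207 / √(4140 × 1322) = 2207 / 2339.4615 ≈ 0.943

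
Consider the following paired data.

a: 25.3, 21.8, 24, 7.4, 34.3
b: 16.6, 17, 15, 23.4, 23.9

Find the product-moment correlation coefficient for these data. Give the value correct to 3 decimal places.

-0.124

n = 5, Σa = 112.8, Σb = 95.9, Σa² = 2922.58, Σb² = 1908.33, Σab = 2143.51
nΣab − ΣaΣb = 10717.55 − 10817.52 = -99.97
nΣa² − (Σa)² = 14612.9 − 12723.84 = 1889.06; nΣb² − (Σb)² = 9541.65 − 9196.81 = 344.84
r = -99.97 / √(1889.06 × 344.84) = -99.97 / 807.1081 ≈ -0.124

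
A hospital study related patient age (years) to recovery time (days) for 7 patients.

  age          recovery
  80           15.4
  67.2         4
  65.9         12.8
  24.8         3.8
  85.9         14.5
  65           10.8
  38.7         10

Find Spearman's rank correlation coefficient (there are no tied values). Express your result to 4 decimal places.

0.7500

Rank age: 6, 5, 4, 1, 7, 3, 2
Rank recovery: 7, 2, 5, 1, 6, 4, 3
d = rank(age) − rank(recovery): -1, 3, -1, 0, 1, -1, -1; Σd² = 14
ρ = 1 − 6Σd² / [n(n²−1)] = 1 − 6×14 / (7×48) = 1 − 84/336 ≈ 0.7500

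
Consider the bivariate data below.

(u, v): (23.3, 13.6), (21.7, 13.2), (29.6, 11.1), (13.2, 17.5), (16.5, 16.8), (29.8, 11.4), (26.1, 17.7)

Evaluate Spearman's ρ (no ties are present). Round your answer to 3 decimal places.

Rank u: 4, 3, 6, 1, 2, 7, 5
Rank v: 4, 3, 1, 6, 5, 2, 7
d = rank(u) − rank(v): 0, 0, 5, -5, -3, 5, -2; Σd² = 88
ρ = 1 − 6Σd² / [n(n²−1)] = 1 − 6×88 / (7×48) = 1 − 528/336 ≈ -0.571

-0.571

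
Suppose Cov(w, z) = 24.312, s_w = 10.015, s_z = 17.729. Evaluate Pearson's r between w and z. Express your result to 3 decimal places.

r = Cov(w,z) / (s_w · s_z) = 24.312 / (10.015 × 17.729)
  = 24.312 / 177.5559 ≈ 0.137

0.137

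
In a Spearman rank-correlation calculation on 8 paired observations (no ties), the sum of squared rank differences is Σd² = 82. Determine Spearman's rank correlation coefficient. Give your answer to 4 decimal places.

ρ = 1 − 6Σd² / [n(n²−1)] = 1 − 6×82 / (8×63)
  = 1 − 492/504 = 1 − 0.97619 ≈ 0.0238

0.0238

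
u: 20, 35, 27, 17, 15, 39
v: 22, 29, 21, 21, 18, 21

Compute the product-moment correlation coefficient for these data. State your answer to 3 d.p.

0.560

n = 6, Σu = 153, Σv = 132, Σu² = 4389, Σv² = 2972, Σuv = 3468
nΣuv − ΣuΣv = 20808 − 20196 = 612
nΣu² − (Σu)² = 26334 − 23409 = 2925; nΣv² − (Σv)² = 17832 − 17424 = 408
r = 612 / √(2925 × 408) = 612 / 1092.4285 ≈ 0.560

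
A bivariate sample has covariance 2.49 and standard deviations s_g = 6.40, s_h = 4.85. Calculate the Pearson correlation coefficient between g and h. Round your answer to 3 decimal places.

r = Cov(g,h) / (s_g · s_h) = 2.49 / (6.40 × 4.85)
  = 2.49 / 31.0400 ≈ 0.080

0.080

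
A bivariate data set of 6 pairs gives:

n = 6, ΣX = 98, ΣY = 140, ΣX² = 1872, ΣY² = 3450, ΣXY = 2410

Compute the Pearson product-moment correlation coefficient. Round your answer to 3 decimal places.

0.553

r = (nΣXY − ΣXΣY) / √[(nΣX² − (ΣX)²)(nΣY² − (ΣY)²)]
Numerator: 6×2410 − 98×140 = 740
Denominator: √[(11232 − 9604)(20700 − 19600)] = √[1628 × 1100] = 1338.2078
r = 740 / 1338.2078 ≈ 0.553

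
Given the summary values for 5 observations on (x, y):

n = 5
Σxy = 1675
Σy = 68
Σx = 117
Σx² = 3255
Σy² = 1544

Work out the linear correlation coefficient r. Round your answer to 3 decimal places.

0.148

r = (nΣxy − ΣxΣy) / √[(nΣx² − (Σx)²)(nΣy² − (Σy)²)]
Numerator: 5×1675 − 117×68 = 419
Denominator: √[(16275 − 13689)(7720 − 4624)] = √[2586 × 3096] = 2829.5328
r = 419 / 2829.5328 ≈ 0.148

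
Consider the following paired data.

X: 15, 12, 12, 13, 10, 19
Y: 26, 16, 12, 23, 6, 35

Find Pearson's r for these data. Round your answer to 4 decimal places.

n = 6, ΣX = 81, ΣY = 118, ΣX² = 1143, ΣY² = 2866, ΣXY = 1750
nΣXY − ΣXΣY = 10500 − 9558 = 942
nΣX² − (ΣX)² = 6858 − 6561 = 297; nΣY² − (ΣY)² = 17196 − 13924 = 3272
r = 942 / √(297 × 3272) = 942 / 985.7911 ≈ 0.9556

0.9556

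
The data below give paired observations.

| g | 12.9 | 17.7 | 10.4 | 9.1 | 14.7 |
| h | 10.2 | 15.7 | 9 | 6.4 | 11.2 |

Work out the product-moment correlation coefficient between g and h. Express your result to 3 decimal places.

n = 5, Σg = 64.8, Σh = 52.5, Σg² = 886.76, Σh² = 597.93, Σgh = 725.95
nΣgh − ΣgΣh = 3629.75 − 3402 = 227.75
nΣg² − (Σg)² = 4433.8 − 4199.04 = 234.76; nΣh² − (Σh)² = 2989.65 − 2756.25 = 233.4
r = 227.75 / √(234.76 × 233.4) = 227.75 / 234.0790 ≈ 0.973

0.973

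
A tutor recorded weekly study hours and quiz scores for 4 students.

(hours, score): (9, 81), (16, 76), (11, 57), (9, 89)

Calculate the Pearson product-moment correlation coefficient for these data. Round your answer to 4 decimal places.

n = 4, Σx = 45, Σy = 303, Σx² = 539, Σy² = 23507, Σxy = 3373
nΣxy − ΣxΣy = 13492 − 13635 = -143
nΣx² − (Σx)² = 2156 − 2025 = 131; nΣy² − (Σy)² = 94028 − 91809 = 2219
r = -143 / √(131 × 2219) = -143 / 539.1558 ≈ -0.2652

-0.2652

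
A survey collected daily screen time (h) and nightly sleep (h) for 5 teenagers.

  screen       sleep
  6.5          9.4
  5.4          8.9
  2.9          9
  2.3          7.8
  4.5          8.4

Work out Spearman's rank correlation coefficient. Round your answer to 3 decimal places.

Rank screen: 5, 4, 2, 1, 3
Rank sleep: 5, 3, 4, 1, 2
d = rank(screen) − rank(sleep): 0, 1, -2, 0, 1; Σd² = 6
ρ = 1 − 6Σd² / [n(n²−1)] = 1 − 6×6 / (5×24) = 1 − 36/120 ≈ 0.700

0.700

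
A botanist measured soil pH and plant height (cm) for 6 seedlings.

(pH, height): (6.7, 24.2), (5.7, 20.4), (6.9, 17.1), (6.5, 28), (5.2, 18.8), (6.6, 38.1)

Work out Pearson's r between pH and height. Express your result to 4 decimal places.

0.3460

n = 6, Σx = 37.6, Σy = 146.6, Σx² = 237.84, Σy² = 3883.26, Σxy = 927.63
nΣxy − ΣxΣy = 5565.78 − 5512.16 = 53.62
nΣx² − (Σx)² = 1427.04 − 1413.76 = 13.28; nΣy² − (Σy)² = 23299.56 − 21491.56 = 1808
r = 53.62 / √(13.28 × 1808) = 53.62 / 154.9524 ≈ 0.3460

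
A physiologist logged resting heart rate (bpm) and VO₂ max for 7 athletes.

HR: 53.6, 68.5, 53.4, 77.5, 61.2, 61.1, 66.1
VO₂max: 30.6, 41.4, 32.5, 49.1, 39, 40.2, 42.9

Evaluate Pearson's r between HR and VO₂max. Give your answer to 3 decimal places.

n = 7, Σx = 441.4, Σy = 275.7, Σx² = 28270.88, Σy² = 11094.83, Σxy = 17695.52
nΣxy − ΣxΣy = 123868.64 − 121693.98 = 2174.66
nΣx² − (Σx)² = 197896.16 − 194833.96 = 3062.2; nΣy² − (Σy)² = 77663.81 − 76010.49 = 1653.32
r = 2174.66 / √(3062.2 × 1653.32) = 2174.66 / 2250.0659 ≈ 0.966

0.966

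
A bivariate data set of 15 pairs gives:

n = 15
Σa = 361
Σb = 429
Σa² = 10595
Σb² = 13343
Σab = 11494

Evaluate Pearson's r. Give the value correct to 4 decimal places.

r = (nΣab − ΣaΣb) / √[(nΣa² − (Σa)²)(nΣb² − (Σb)²)]
Numerator: 15×11494 − 361×429 = 17541
Denominator: √[(158925 − 130321)(200145 − 184041)] = √[28604 × 16104] = 21462.4979
r = 17541 / 21462.4979 ≈ 0.8173

0.8173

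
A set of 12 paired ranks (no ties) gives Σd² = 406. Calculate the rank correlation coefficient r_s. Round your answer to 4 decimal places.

ρ = 1 − 6Σd² / [n(n²−1)] = 1 − 6×406 / (12×143)
  = 1 − 2436/1716 = 1 − 1.41958 ≈ -0.4196

-0.4196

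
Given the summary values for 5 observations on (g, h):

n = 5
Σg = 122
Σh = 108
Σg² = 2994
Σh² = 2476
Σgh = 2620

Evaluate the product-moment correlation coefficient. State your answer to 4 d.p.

-0.3063

r = (nΣgh − ΣgΣh) / √[(nΣg² − (Σg)²)(nΣh² − (Σh)²)]
Numerator: 5×2620 − 122×108 = -76
Denominator: √[(14970 − 14884)(12380 − 11664)] = √[86 × 716] = 248.1451
r = -76 / 248.1451 ≈ -0.3063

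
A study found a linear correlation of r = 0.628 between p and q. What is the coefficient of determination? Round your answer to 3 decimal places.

0.394

r² = (0.628)² = 0.394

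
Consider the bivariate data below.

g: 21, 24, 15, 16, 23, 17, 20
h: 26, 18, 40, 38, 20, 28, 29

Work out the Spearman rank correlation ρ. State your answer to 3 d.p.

-0.964

Rank g: 5, 7, 1, 2, 6, 3, 4
Rank h: 3, 1, 7, 6, 2, 4, 5
d = rank(g) − rank(h): 2, 6, -6, -4, 4, -1, -1; Σd² = 110
ρ = 1 − 6Σd² / [n(n²−1)] = 1 − 6×110 / (7×48) = 1 − 660/336 ≈ -0.964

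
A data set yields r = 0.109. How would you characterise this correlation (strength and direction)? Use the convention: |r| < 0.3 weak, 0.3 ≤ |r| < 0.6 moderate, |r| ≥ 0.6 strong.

r = 0.109 > 0 so the relationship is positive.
|r| = 0.109, which falls in the weak range.

weak positive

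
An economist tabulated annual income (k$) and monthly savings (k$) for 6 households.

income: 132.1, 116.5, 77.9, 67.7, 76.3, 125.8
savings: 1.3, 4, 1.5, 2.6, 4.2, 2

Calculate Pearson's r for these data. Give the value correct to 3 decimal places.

n = 6, Σx = 596.3, Σy = 15.6, Σx² = 63321.69, Σy² = 48.34, Σxy = 1502.66
nΣxy − ΣxΣy = 9015.96 − 9302.28 = -286.32
nΣx² − (Σx)² = 379930.14 − 355573.69 = 24356.45; nΣy² − (Σy)² = 290.04 − 243.36 = 46.68
r = -286.32 / √(24356.45 × 46.68) = -286.32 / 1066.2828 ≈ -0.269

-0.269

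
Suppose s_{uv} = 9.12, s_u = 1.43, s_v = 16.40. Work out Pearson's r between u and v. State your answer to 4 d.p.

0.3889

r = Cov(u,v) / (s_u · s_v) = 9.12 / (1.43 × 16.40)
  = 9.12 / 23.4520 ≈ 0.3889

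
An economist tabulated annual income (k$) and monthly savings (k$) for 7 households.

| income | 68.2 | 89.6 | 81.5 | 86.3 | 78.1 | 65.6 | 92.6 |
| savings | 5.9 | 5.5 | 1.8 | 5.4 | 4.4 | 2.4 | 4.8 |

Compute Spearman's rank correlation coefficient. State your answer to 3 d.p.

Rank income: 2, 6, 4, 5, 3, 1, 7
Rank savings: 7, 6, 1, 5, 3, 2, 4
d = rank(income) − rank(savings): -5, 0, 3, 0, 0, -1, 3; Σd² = 44
ρ = 1 − 6Σd² / [n(n²−1)] = 1 − 6×44 / (7×48) = 1 − 264/336 ≈ 0.214

0.214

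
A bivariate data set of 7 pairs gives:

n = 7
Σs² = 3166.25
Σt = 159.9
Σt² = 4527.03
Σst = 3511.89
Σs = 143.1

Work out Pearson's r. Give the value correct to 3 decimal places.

0.530

r = (nΣst − ΣsΣt) / √[(nΣs² − (Σs)²)(nΣt² − (Σt)²)]
Numerator: 7×3511.89 − 143.1×159.9 = 1701.54
Denominator: √[(22163.75 − 20477.61)(31689.21 − 25568.01)] = √[1686.14 × 6121.2] = 3212.6625
r = 1701.54 / 3212.6625 ≈ 0.530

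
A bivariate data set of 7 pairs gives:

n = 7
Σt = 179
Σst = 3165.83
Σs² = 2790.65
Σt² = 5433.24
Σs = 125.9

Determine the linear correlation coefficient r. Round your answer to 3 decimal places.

r = (nΣst − ΣsΣt) / √[(nΣs² − (Σs)²)(nΣt² − (Σt)²)]
Numerator: 7×3165.83 − 125.9×179 = -375.29
Denominator: √[(19534.55 − 15850.81)(38032.68 − 32041)] = √[3683.74 × 5991.68] = 4698.0625
r = -375.29 / 4698.0625 ≈ -0.080

-0.080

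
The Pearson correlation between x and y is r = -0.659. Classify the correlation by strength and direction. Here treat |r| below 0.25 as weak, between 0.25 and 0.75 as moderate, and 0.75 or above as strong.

moderate negative

r = -0.659 < 0 so the relationship is negative.
|r| = 0.659, which falls in the moderate range.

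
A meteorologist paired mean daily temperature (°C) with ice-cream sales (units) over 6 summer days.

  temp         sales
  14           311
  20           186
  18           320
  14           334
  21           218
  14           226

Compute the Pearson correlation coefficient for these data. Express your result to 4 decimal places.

n = 6, Σx = 101, Σy = 1595, Σx² = 1753, Σy² = 443873, Σxy = 26252
nΣxy − ΣxΣy = 157512 − 161095 = -3583
nΣx² − (Σx)² = 10518 − 10201 = 317; nΣy² − (Σy)² = 2663238 − 2544025 = 119213
r = -3583 / √(317 × 119213) = -3583 / 6147.3995 ≈ -0.5828

-0.5828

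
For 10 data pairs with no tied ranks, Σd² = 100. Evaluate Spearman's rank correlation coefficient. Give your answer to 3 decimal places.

ρ = 1 − 6Σd² / [n(n²−1)] = 1 − 6×100 / (10×99)
  = 1 − 600/990 = 1 − 0.6061 ≈ 0.394

0.394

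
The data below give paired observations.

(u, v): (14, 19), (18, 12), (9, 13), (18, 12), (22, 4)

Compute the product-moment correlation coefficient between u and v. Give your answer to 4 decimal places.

-0.6568

n = 5, Σu = 81, Σv = 60, Σu² = 1409, Σv² = 834, Σuv = 903
nΣuv − ΣuΣv = 4515 − 4860 = -345
nΣu² − (Σu)² = 7045 − 6561 = 484; nΣv² − (Σv)² = 4170 − 3600 = 570
r = -345 / √(484 × 570) = -345 / 525.2428 ≈ -0.6568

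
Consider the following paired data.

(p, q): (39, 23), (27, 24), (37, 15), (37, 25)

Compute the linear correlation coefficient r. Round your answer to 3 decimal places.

n = 4, Σp = 140, Σq = 87, Σp² = 4988, Σq² = 1955, Σpq = 3025
nΣpq − ΣpΣq = 12100 − 12180 = -80
nΣp² − (Σp)² = 19952 − 19600 = 352; nΣq² − (Σq)² = 7820 − 7569 = 251
r = -80 / √(352 × 251) = -80 / 297.2406 ≈ -0.269

-0.269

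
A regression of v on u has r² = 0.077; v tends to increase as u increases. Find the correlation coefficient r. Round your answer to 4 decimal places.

0.2775

|r| = √0.077 = 0.2775
The association is positive, so r = 0.2775.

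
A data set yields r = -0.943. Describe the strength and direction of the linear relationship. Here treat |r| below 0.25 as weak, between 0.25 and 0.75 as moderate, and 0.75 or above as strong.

strong negative

r = -0.943 < 0 so the relationship is negative.
|r| = 0.943, which falls in the strong range.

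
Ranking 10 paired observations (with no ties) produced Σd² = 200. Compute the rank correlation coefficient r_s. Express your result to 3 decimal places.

-0.212

ρ = 1 − 6Σd² / [n(n²−1)] = 1 − 6×200 / (10×99)
  = 1 − 1200/990 = 1 − 1.2121 ≈ -0.212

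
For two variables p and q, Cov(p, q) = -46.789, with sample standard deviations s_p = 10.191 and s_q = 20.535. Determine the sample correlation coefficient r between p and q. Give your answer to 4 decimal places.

-0.2236

r = Cov(p,q) / (s_p · s_q) = -46.789 / (10.191 × 20.535)
  = -46.789 / 209.2722 ≈ -0.2236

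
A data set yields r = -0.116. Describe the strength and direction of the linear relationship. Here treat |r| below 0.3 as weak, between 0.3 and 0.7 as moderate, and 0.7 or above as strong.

r = -0.116 < 0 so the relationship is negative.
|r| = 0.116, which falls in the weak range.

weak negative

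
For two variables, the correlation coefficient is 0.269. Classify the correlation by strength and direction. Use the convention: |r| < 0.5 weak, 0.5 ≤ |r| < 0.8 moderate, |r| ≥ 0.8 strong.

weak positive

r = 0.269 > 0 so the relationship is positive.
|r| = 0.269, which falls in the weak range.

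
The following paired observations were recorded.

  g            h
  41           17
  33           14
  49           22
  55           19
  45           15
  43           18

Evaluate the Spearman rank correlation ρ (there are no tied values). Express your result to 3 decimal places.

0.771

Rank g: 2, 1, 5, 6, 4, 3
Rank h: 3, 1, 6, 5, 2, 4
d = rank(g) − rank(h): -1, 0, -1, 1, 2, -1; Σd² = 8
ρ = 1 − 6Σd² / [n(n²−1)] = 1 − 6×8 / (6×35) = 1 − 48/210 ≈ 0.771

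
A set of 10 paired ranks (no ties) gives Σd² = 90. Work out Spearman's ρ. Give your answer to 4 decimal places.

0.4545

ρ = 1 − 6Σd² / [n(n²−1)] = 1 − 6×90 / (10×99)
  = 1 − 540/990 = 1 − 0.54545 ≈ 0.4545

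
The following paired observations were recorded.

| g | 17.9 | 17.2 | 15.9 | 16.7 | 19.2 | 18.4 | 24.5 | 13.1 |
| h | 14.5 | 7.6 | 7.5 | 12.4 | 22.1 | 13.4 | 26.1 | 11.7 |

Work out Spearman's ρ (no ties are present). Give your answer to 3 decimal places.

Rank g: 5, 4, 2, 3, 7, 6, 8, 1
Rank h: 6, 2, 1, 4, 7, 5, 8, 3
d = rank(g) − rank(h): -1, 2, 1, -1, 0, 1, 0, -2; Σd² = 12
ρ = 1 − 6Σd² / [n(n²−1)] = 1 − 6×12 / (8×63) = 1 − 72/504 ≈ 0.857

0.857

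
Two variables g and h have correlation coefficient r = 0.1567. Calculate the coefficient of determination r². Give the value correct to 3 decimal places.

r² = (0.1567)² = 0.025

0.025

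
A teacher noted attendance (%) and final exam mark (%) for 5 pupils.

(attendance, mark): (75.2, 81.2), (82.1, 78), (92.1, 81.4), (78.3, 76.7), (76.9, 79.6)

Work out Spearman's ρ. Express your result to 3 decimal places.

Rank attendance: 1, 4, 5, 3, 2
Rank mark: 4, 2, 5, 1, 3
d = rank(attendance) − rank(mark): -3, 2, 0, 2, -1; Σd² = 18
ρ = 1 − 6Σd² / [n(n²−1)] = 1 − 6×18 / (5×24) = 1 − 108/120 ≈ 0.100

0.100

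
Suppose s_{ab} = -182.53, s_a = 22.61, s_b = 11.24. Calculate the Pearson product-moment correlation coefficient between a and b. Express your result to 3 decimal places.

r = Cov(a,b) / (s_a · s_b) = -182.53 / (22.61 × 11.24)
  = -182.53 / 254.1364 ≈ -0.718

-0.718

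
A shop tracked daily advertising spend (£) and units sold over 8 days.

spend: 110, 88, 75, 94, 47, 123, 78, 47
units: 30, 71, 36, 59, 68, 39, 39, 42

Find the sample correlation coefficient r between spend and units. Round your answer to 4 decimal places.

-0.3271

n = 8, Σx = 662, Σy = 384, Σx² = 59936, Σy² = 20148, Σxy = 30803
nΣxy − ΣxΣy = 246424 − 254208 = -7784
nΣx² − (Σx)² = 479488 − 438244 = 41244; nΣy² − (Σy)² = 161184 − 147456 = 13728
r = -7784 / √(41244 × 13728) = -7784 / 23794.9077 ≈ -0.3271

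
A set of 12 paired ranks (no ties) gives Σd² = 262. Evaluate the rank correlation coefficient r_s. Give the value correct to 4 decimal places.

ρ = 1 − 6Σd² / [n(n²−1)] = 1 − 6×262 / (12×143)
  = 1 − 1572/1716 = 1 − 0.91608 ≈ 0.0839

0.0839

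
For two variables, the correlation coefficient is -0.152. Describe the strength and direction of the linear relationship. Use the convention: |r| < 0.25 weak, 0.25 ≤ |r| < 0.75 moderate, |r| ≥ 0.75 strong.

r = -0.152 < 0 so the relationship is negative.
|r| = 0.152, which falls in the weak range.

weak negative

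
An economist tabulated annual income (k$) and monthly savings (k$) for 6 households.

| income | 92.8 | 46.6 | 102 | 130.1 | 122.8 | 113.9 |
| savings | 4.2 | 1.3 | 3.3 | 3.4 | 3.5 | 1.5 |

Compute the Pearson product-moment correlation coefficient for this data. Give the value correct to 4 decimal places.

0.4870

n = 6, Σx = 608.2, Σy = 17.2, Σx² = 66166.46, Σy² = 56.28, Σxy = 1829.93
nΣxy − ΣxΣy = 10979.58 − 10461.04 = 518.54
nΣx² − (Σx)² = 396998.76 − 369907.24 = 27091.52; nΣy² − (Σy)² = 337.68 − 295.84 = 41.84
r = 518.54 / √(27091.52 × 41.84) = 518.54 / 1064.6639 ≈ 0.4870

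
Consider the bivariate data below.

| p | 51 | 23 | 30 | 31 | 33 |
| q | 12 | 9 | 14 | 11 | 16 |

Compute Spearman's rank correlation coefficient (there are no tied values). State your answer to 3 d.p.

Rank p: 5, 1, 2, 3, 4
Rank q: 3, 1, 4, 2, 5
d = rank(p) − rank(q): 2, 0, -2, 1, -1; Σd² = 10
ρ = 1 − 6Σd² / [n(n²−1)] = 1 − 6×10 / (5×24) = 1 − 60/120 ≈ 0.500

0.500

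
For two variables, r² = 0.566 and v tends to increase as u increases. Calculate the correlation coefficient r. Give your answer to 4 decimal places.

|r| = √0.566 = 0.7523
The association is positive, so r = 0.7523.

0.7523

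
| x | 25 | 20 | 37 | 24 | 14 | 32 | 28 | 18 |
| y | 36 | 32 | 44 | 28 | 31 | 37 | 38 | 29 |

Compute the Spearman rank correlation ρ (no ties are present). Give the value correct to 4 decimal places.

0.8095

Rank x: 5, 3, 8, 4, 1, 7, 6, 2
Rank y: 5, 4, 8, 1, 3, 6, 7, 2
d = rank(x) − rank(y): 0, -1, 0, 3, -2, 1, -1, 0; Σd² = 16
ρ = 1 − 6Σd² / [n(n²−1)] = 1 − 6×16 / (8×63) = 1 − 96/504 ≈ 0.8095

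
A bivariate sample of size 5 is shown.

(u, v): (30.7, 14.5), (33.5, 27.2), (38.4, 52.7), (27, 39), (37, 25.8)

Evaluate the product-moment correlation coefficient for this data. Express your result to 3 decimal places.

0.308

n = 5, Σu = 166.6, Σv = 159.2, Σu² = 5637.3, Σv² = 5914.02, Σuv = 5387.63
nΣuv − ΣuΣv = 26938.15 − 26522.72 = 415.43
nΣu² − (Σu)² = 28186.5 − 27755.56 = 430.94; nΣv² − (Σv)² = 29570.1 − 25344.64 = 4225.46
r = 415.43 / √(430.94 × 4225.46) = 415.43 / 1349.4146 ≈ 0.308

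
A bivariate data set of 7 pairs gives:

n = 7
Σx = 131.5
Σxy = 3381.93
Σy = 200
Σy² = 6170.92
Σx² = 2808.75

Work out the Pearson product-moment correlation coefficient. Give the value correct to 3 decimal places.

-0.954

r = (nΣxy − ΣxΣy) / √[(nΣx² − (Σx)²)(nΣy² − (Σy)²)]
Numerator: 7×3381.93 − 131.5×200 = -2626.49
Denominator: √[(19661.25 − 17292.25)(43196.44 − 40000)] = √[2369 × 3196.44] = 2751.7933
r = -2626.49 / 2751.7933 ≈ -0.954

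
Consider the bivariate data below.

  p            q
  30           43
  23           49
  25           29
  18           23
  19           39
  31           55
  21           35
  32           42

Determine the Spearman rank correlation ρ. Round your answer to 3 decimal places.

0.619

Rank p: 6, 4, 5, 1, 2, 7, 3, 8
Rank q: 6, 7, 2, 1, 4, 8, 3, 5
d = rank(p) − rank(q): 0, -3, 3, 0, -2, -1, 0, 3; Σd² = 32
ρ = 1 − 6Σd² / [n(n²−1)] = 1 − 6×32 / (8×63) = 1 − 192/504 ≈ 0.619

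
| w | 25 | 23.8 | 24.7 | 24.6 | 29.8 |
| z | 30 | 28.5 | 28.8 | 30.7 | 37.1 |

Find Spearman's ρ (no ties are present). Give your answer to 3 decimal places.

0.700

Rank w: 4, 1, 3, 2, 5
Rank z: 3, 1, 2, 4, 5
d = rank(w) − rank(z): 1, 0, 1, -2, 0; Σd² = 6
ρ = 1 − 6Σd² / [n(n²−1)] = 1 − 6×6 / (5×24) = 1 − 36/120 ≈ 0.700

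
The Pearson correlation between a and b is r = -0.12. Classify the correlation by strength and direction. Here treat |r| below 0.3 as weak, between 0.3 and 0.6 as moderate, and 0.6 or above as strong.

weak negative

r = -0.12 < 0 so the relationship is negative.
|r| = 0.12, which falls in the weak range.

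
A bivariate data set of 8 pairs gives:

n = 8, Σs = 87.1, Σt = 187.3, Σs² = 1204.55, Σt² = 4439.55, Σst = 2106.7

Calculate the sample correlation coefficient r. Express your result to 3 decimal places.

0.572

r = (nΣst − ΣsΣt) / √[(nΣs² − (Σs)²)(nΣt² − (Σt)²)]
Numerator: 8×2106.7 − 87.1×187.3 = 539.77
Denominator: √[(9636.4 − 7586.41)(35516.4 − 35081.29)] = √[2049.99 × 435.11] = 944.4422
r = 539.77 / 944.4422 ≈ 0.572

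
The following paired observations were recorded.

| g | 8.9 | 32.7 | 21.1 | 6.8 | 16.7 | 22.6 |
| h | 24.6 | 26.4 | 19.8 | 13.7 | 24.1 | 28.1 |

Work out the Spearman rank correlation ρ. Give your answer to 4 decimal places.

Rank g: 2, 6, 4, 1, 3, 5
Rank h: 4, 5, 2, 1, 3, 6
d = rank(g) − rank(h): -2, 1, 2, 0, 0, -1; Σd² = 10
ρ = 1 − 6Σd² / [n(n²−1)] = 1 − 6×10 / (6×35) = 1 − 60/210 ≈ 0.7143

0.7143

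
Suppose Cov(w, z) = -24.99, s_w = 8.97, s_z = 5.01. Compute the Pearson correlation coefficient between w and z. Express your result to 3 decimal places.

r = Cov(w,z) / (s_w · s_z) = -24.99 / (8.97 × 5.01)
  = -24.99 / 44.9397 ≈ -0.556

-0.556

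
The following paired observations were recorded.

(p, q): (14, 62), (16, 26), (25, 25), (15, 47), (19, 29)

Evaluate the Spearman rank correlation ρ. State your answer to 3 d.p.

Rank p: 1, 3, 5, 2, 4
Rank q: 5, 2, 1, 4, 3
d = rank(p) − rank(q): -4, 1, 4, -2, 1; Σd² = 38
ρ = 1 − 6Σd² / [n(n²−1)] = 1 − 6×38 / (5×24) = 1 − 228/120 ≈ -0.900

-0.900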